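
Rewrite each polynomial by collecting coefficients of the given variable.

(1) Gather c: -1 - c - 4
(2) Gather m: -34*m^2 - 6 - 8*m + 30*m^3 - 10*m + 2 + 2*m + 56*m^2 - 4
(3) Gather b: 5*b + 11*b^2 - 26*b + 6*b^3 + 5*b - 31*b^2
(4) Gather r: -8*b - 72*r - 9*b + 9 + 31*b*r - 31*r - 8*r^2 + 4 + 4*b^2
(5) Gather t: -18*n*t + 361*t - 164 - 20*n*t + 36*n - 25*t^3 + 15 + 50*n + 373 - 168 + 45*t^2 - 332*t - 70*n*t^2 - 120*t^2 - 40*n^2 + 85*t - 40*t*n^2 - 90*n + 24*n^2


(1) = -c - 5
(2) = 30*m^3 + 22*m^2 - 16*m - 8
(3) = 6*b^3 - 20*b^2 - 16*b
(4) = 4*b^2 - 17*b - 8*r^2 + r*(31*b - 103) + 13
(5) = -16*n^2 - 4*n - 25*t^3 + t^2*(-70*n - 75) + t*(-40*n^2 - 38*n + 114) + 56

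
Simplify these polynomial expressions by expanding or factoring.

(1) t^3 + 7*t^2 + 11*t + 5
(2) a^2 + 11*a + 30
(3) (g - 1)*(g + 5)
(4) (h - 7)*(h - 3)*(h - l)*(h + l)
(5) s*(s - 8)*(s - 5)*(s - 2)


(1) = (t + 1)^2*(t + 5)
(2) = (a + 5)*(a + 6)
(3) = g^2 + 4*g - 5
(4) = h^4 - 10*h^3 - h^2*l^2 + 21*h^2 + 10*h*l^2 - 21*l^2
(5) = s^4 - 15*s^3 + 66*s^2 - 80*s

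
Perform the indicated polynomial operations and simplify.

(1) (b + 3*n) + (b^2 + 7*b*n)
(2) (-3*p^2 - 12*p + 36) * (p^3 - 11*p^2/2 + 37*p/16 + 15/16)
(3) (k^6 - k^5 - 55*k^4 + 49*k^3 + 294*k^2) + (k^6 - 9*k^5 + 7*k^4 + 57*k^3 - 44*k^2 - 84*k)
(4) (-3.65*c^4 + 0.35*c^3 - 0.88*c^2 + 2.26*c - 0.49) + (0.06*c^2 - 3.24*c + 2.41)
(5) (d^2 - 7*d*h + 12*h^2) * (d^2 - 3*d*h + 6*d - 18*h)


(1) = b^2 + 7*b*n + b + 3*n
(2) = -3*p^5 + 9*p^4/2 + 1521*p^3/16 - 3657*p^2/16 + 72*p + 135/4
(3) = 2*k^6 - 10*k^5 - 48*k^4 + 106*k^3 + 250*k^2 - 84*k
(4) = -3.65*c^4 + 0.35*c^3 - 0.82*c^2 - 0.98*c + 1.92
(5) = d^4 - 10*d^3*h + 6*d^3 + 33*d^2*h^2 - 60*d^2*h - 36*d*h^3 + 198*d*h^2 - 216*h^3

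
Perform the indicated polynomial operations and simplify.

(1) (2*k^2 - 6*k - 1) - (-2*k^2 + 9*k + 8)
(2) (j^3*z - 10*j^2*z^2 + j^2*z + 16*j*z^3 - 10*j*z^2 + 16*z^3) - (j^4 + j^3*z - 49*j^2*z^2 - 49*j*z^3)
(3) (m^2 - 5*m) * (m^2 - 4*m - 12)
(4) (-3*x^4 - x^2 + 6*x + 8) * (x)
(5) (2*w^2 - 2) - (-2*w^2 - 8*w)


(1) = 4*k^2 - 15*k - 9
(2) = -j^4 + 39*j^2*z^2 + j^2*z + 65*j*z^3 - 10*j*z^2 + 16*z^3
(3) = m^4 - 9*m^3 + 8*m^2 + 60*m
(4) = -3*x^5 - x^3 + 6*x^2 + 8*x
(5) = 4*w^2 + 8*w - 2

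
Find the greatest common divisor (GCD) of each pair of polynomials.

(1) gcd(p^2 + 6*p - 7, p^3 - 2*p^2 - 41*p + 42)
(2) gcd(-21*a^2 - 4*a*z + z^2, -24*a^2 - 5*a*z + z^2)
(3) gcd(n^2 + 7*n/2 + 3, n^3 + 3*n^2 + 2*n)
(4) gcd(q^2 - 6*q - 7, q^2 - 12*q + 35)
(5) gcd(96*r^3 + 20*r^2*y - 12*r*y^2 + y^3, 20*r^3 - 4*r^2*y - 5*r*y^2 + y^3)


(1) = gcd((p - 1)*(p + 7), (p - 7)*(p - 1)*(p + 6)) = p - 1
(2) = 3*a + z
(3) = gcd((n + 3/2)*(n + 2), n*(n + 1)*(n + 2)) = n + 2
(4) = q - 7
(5) = 2*r + y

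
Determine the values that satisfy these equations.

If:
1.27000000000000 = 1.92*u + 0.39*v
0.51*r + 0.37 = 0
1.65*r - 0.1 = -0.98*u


Then:
r = -0.73
u = 1.32
v = -3.26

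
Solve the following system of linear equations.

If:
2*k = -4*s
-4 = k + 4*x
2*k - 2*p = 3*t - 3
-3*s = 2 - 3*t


Then:
k = -4*x - 4
p = -7*x - 13/2
s = 2*x + 2
t = 2*x + 8/3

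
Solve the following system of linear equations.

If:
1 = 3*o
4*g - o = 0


Then:
g = 1/12
o = 1/3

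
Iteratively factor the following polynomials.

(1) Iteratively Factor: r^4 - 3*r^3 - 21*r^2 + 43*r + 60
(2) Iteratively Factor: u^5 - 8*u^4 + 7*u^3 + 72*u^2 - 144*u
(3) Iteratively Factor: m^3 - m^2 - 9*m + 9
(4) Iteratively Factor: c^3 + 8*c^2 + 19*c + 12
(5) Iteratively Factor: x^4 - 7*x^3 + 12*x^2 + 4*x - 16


(1) = (r + 4)*(r^3 - 7*r^2 + 7*r + 15) = (r - 5)*(r + 4)*(r^2 - 2*r - 3) = (r - 5)*(r + 1)*(r + 4)*(r - 3)
(2) = (u - 4)*(u^4 - 4*u^3 - 9*u^2 + 36*u) = (u - 4)*(u - 3)*(u^3 - u^2 - 12*u) = (u - 4)*(u - 3)*(u + 3)*(u^2 - 4*u) = (u - 4)^2*(u - 3)*(u + 3)*(u)
(3) = (m - 1)*(m^2 - 9) = (m - 3)*(m - 1)*(m + 3)
(4) = (c + 1)*(c^2 + 7*c + 12) = (c + 1)*(c + 3)*(c + 4)
(5) = (x - 2)*(x^3 - 5*x^2 + 2*x + 8) = (x - 2)^2*(x^2 - 3*x - 4) = (x - 4)*(x - 2)^2*(x + 1)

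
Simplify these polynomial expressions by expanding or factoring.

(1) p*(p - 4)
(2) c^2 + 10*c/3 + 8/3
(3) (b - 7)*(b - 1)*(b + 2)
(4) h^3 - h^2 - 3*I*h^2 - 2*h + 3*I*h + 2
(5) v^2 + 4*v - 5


(1) = p^2 - 4*p
(2) = (c + 4/3)*(c + 2)
(3) = b^3 - 6*b^2 - 9*b + 14
(4) = (h - 1)*(h - 2*I)*(h - I)
(5) = (v - 1)*(v + 5)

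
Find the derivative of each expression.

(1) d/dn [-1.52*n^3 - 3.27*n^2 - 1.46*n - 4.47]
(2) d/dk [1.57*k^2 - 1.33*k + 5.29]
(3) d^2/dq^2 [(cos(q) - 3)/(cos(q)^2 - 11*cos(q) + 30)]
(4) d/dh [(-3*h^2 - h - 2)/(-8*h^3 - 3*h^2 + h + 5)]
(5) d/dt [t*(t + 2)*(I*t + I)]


(1) = -4.56*n^2 - 6.54*n - 1.46
(2) = 3.14*k - 1.33
(3) = (-9*(1 - cos(2*q))^2*cos(q) + (1 - cos(2*q))^2 + 683*cos(q) - 686*cos(2*q) + 75*cos(3*q) + 2*cos(5*q) - 234)/(4*(cos(q) - 6)^3*(cos(q) - 5)^3)
(4) = ((6*h + 1)*(8*h^3 + 3*h^2 - h - 5) - (3*h^2 + h + 2)*(24*h^2 + 6*h - 1))/(8*h^3 + 3*h^2 - h - 5)^2
(5) = I*(3*t^2 + 6*t + 2)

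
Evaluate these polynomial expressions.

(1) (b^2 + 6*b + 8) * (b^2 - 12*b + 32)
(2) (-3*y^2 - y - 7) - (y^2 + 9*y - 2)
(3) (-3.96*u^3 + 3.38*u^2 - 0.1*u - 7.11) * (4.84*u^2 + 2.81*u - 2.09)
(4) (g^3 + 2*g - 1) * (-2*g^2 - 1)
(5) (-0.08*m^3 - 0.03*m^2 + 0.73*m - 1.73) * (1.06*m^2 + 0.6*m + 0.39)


(1) = b^4 - 6*b^3 - 32*b^2 + 96*b + 256
(2) = -4*y^2 - 10*y - 5
(3) = -19.1664*u^5 + 5.2316*u^4 + 17.2902*u^3 - 41.7576*u^2 - 19.7701*u + 14.8599
(4) = -2*g^5 - 5*g^3 + 2*g^2 - 2*g + 1
(5) = -0.0848*m^5 - 0.0798*m^4 + 0.7246*m^3 - 1.4075*m^2 - 0.7533*m - 0.6747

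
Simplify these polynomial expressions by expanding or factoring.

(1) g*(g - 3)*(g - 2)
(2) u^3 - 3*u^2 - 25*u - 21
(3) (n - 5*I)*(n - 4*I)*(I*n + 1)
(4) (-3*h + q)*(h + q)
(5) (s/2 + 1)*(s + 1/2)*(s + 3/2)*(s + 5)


(1) = g^3 - 5*g^2 + 6*g
(2) = (u - 7)*(u + 1)*(u + 3)
(3) = I*n^3 + 10*n^2 - 29*I*n - 20
(4) = -3*h^2 - 2*h*q + q^2
(5) = s^4/2 + 9*s^3/2 + 99*s^2/8 + 101*s/8 + 15/4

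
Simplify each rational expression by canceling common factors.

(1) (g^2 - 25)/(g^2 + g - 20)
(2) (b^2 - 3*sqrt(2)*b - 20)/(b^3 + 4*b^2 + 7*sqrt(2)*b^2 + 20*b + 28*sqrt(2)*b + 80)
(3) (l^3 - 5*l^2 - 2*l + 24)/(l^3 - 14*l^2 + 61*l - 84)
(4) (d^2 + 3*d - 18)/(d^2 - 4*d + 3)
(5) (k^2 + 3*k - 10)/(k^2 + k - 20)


(1) = (g - 5)/(g - 4)
(2) = (b - 5*sqrt(2))/(b^2 + b*(4 + 5*sqrt(2)) + 20*sqrt(2))
(3) = (l + 2)/(l - 7)
(4) = (d + 6)/(d - 1)
(5) = (k - 2)/(k - 4)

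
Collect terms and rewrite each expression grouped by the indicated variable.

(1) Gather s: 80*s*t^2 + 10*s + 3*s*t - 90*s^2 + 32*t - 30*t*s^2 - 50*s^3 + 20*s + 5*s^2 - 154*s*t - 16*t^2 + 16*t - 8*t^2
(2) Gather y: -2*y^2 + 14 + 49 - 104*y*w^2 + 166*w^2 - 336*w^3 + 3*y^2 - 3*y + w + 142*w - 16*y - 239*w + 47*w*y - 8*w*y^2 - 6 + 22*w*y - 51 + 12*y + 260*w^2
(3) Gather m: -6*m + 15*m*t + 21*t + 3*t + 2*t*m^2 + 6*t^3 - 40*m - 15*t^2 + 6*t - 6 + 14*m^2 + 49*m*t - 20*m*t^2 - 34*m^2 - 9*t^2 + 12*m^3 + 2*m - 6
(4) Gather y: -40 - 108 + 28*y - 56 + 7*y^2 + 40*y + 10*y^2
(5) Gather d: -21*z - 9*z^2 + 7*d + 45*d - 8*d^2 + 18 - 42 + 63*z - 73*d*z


(1) = -50*s^3 + s^2*(-30*t - 85) + s*(80*t^2 - 151*t + 30) - 24*t^2 + 48*t
(2) = -336*w^3 + 426*w^2 - 96*w + y^2*(1 - 8*w) + y*(-104*w^2 + 69*w - 7) + 6
(3) = 12*m^3 + m^2*(2*t - 20) + m*(-20*t^2 + 64*t - 44) + 6*t^3 - 24*t^2 + 30*t - 12
(4) = 17*y^2 + 68*y - 204
(5) = -8*d^2 + d*(52 - 73*z) - 9*z^2 + 42*z - 24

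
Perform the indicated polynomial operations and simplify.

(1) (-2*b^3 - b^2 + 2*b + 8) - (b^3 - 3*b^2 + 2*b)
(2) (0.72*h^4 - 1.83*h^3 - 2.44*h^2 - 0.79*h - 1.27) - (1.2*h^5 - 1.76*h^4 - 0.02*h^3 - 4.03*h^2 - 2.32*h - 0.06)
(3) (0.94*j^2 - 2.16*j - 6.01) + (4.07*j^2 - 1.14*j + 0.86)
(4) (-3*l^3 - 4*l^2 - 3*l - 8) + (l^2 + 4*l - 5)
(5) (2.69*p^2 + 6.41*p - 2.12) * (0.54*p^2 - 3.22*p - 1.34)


(1) = -3*b^3 + 2*b^2 + 8
(2) = -1.2*h^5 + 2.48*h^4 - 1.81*h^3 + 1.59*h^2 + 1.53*h - 1.21
(3) = 5.01*j^2 - 3.3*j - 5.15
(4) = -3*l^3 - 3*l^2 + l - 13
(5) = 1.4526*p^4 - 5.2004*p^3 - 25.3896*p^2 - 1.763*p + 2.8408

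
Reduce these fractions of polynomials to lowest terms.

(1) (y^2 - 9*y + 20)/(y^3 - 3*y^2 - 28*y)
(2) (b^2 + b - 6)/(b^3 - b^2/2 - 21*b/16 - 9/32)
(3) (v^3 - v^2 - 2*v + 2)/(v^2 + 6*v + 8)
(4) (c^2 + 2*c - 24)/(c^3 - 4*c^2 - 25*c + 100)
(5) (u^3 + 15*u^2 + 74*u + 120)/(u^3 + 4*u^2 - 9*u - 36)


(1) = (y^2 - 9*y + 20)/(y^3 - 3*y^2 - 28*y)
(2) = (32*b^2 + 32*b - 192)/(32*b^3 - 16*b^2 - 42*b - 9)
(3) = (v^3 - v^2 - 2*v + 2)/(v^2 + 6*v + 8)
(4) = (c + 6)/(c^2 - 25)
(5) = (u^2 + 11*u + 30)/(u^2 - 9)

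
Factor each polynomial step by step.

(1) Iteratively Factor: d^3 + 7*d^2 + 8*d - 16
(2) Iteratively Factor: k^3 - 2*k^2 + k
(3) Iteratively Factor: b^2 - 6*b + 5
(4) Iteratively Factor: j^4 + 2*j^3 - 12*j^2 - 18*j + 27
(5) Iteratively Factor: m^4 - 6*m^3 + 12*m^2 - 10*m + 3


(1) = (d + 4)*(d^2 + 3*d - 4) = (d + 4)^2*(d - 1)
(2) = (k - 1)*(k^2 - k) = k*(k - 1)*(k - 1)
(3) = (b - 5)*(b - 1)
(4) = (j - 1)*(j^3 + 3*j^2 - 9*j - 27) = (j - 1)*(j + 3)*(j^2 - 9) = (j - 1)*(j + 3)^2*(j - 3)
(5) = (m - 3)*(m^3 - 3*m^2 + 3*m - 1) = (m - 3)*(m - 1)*(m^2 - 2*m + 1) = (m - 3)*(m - 1)^2*(m - 1)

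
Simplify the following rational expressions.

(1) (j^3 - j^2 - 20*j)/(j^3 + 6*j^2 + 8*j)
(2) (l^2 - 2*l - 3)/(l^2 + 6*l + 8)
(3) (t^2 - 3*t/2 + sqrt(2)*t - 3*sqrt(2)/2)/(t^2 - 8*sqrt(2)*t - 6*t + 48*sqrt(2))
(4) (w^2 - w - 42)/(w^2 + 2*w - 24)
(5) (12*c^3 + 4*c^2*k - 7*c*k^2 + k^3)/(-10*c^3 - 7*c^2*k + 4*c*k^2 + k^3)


(1) = (j - 5)/(j + 2)
(2) = (l^2 - 2*l - 3)/(l^2 + 6*l + 8)
(3) = (2*t^2 + t*(-3 + 2*sqrt(2)) - 3*sqrt(2))/(2*t^2 + t*(-16*sqrt(2) - 12) + 96*sqrt(2))
(4) = (w - 7)/(w - 4)
(5) = (-6*c + k)/(5*c + k)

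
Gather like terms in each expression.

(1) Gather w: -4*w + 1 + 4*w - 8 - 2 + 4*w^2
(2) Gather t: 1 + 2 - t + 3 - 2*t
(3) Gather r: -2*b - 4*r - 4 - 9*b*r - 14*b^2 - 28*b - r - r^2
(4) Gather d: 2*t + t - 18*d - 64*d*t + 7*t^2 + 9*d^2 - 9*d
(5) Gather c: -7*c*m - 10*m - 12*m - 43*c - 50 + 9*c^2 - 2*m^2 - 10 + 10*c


(1) = 4*w^2 - 9
(2) = 6 - 3*t
(3) = -14*b^2 - 30*b - r^2 + r*(-9*b - 5) - 4
(4) = 9*d^2 + d*(-64*t - 27) + 7*t^2 + 3*t
(5) = 9*c^2 + c*(-7*m - 33) - 2*m^2 - 22*m - 60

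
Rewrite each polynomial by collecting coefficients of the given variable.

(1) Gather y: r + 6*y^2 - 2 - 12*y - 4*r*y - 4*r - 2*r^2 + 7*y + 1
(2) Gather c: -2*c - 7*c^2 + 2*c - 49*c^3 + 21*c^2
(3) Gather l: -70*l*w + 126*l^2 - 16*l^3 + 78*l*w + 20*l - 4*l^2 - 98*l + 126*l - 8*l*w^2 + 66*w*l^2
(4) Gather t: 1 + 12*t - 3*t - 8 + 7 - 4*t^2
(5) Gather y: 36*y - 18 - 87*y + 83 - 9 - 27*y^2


(1) = -2*r^2 - 3*r + 6*y^2 + y*(-4*r - 5) - 1
(2) = -49*c^3 + 14*c^2
(3) = -16*l^3 + l^2*(66*w + 122) + l*(-8*w^2 + 8*w + 48)
(4) = -4*t^2 + 9*t
(5) = -27*y^2 - 51*y + 56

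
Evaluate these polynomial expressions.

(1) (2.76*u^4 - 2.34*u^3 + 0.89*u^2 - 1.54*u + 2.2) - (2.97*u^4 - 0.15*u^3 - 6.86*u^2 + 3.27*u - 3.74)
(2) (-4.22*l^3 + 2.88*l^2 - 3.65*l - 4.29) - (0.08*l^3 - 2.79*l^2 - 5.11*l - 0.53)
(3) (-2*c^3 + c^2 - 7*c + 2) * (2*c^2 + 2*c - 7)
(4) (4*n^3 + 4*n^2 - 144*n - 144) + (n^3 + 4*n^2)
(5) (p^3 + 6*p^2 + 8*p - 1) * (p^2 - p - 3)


(1) = -0.21*u^4 - 2.19*u^3 + 7.75*u^2 - 4.81*u + 5.94
(2) = -4.3*l^3 + 5.67*l^2 + 1.46*l - 3.76
(3) = -4*c^5 - 2*c^4 + 2*c^3 - 17*c^2 + 53*c - 14
(4) = 5*n^3 + 8*n^2 - 144*n - 144
(5) = p^5 + 5*p^4 - p^3 - 27*p^2 - 23*p + 3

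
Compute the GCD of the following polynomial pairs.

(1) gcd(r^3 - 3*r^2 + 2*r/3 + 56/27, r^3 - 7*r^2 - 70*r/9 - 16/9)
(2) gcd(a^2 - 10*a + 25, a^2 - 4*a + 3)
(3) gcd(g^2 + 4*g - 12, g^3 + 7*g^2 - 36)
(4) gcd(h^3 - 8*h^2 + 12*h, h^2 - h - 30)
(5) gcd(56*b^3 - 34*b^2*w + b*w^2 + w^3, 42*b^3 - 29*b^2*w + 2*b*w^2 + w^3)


(1) = r + 2/3
(2) = 1
(3) = gcd((g - 2)*(g + 6), (g - 2)*(g + 3)*(g + 6)) = g^2 + 4*g - 12
(4) = h - 6
(5) = -14*b^2 + 5*b*w + w^2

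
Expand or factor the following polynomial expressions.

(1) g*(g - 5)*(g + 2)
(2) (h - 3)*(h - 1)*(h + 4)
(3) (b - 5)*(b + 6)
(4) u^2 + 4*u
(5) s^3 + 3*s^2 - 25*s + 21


(1) = g^3 - 3*g^2 - 10*g
(2) = h^3 - 13*h + 12
(3) = b^2 + b - 30
(4) = u*(u + 4)
(5) = (s - 3)*(s - 1)*(s + 7)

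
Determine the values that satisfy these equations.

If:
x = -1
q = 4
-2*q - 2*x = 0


Then:
No Solution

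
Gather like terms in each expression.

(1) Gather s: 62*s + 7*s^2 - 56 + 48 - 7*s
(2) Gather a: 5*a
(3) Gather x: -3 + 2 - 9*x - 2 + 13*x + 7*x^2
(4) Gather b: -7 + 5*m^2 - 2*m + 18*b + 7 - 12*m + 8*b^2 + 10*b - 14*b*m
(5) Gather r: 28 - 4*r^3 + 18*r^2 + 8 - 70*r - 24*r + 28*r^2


(1) = 7*s^2 + 55*s - 8
(2) = 5*a
(3) = 7*x^2 + 4*x - 3
(4) = 8*b^2 + b*(28 - 14*m) + 5*m^2 - 14*m
(5) = -4*r^3 + 46*r^2 - 94*r + 36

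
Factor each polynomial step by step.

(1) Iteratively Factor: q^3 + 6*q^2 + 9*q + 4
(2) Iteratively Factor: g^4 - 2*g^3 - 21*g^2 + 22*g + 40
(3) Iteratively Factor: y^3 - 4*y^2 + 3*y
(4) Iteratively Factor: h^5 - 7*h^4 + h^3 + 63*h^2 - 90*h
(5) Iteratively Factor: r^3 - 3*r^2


(1) = (q + 1)*(q^2 + 5*q + 4) = (q + 1)^2*(q + 4)
(2) = (g + 4)*(g^3 - 6*g^2 + 3*g + 10) = (g - 2)*(g + 4)*(g^2 - 4*g - 5) = (g - 2)*(g + 1)*(g + 4)*(g - 5)
(3) = (y - 3)*(y^2 - y) = (y - 3)*(y - 1)*(y)
(4) = (h - 2)*(h^4 - 5*h^3 - 9*h^2 + 45*h) = (h - 3)*(h - 2)*(h^3 - 2*h^2 - 15*h) = (h - 3)*(h - 2)*(h + 3)*(h^2 - 5*h) = (h - 5)*(h - 3)*(h - 2)*(h + 3)*(h)
(5) = (r)*(r^2 - 3*r) = r*(r - 3)*(r)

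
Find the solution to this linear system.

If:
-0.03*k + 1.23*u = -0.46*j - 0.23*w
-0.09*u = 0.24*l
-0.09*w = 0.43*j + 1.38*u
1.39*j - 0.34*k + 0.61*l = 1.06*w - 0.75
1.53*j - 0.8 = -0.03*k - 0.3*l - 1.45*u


Then:
j = 0.65
k = 3.73
l = 0.09
u = -0.23
w = 0.41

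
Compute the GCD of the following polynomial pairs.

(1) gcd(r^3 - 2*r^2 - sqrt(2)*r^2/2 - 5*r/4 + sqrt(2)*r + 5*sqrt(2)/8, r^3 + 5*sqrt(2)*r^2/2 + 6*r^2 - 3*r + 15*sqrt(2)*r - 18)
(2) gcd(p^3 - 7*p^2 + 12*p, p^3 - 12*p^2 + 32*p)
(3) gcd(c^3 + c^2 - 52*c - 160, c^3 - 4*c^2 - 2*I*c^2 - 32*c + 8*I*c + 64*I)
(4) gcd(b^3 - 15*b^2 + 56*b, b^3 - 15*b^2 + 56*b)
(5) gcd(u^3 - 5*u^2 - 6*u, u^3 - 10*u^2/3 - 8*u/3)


(1) = r - sqrt(2)/2
(2) = p^2 - 4*p
(3) = gcd((c - 8)*(c + 4)*(c + 5), (c - 8)*(c + 4)*(c - 2*I)) = c^2 - 4*c - 32
(4) = b^3 - 15*b^2 + 56*b
(5) = u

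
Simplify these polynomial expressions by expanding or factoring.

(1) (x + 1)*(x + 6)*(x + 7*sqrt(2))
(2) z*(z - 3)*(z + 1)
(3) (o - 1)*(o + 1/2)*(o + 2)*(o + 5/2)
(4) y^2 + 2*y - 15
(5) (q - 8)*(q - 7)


(1) = x^3 + 7*x^2 + 7*sqrt(2)*x^2 + 6*x + 49*sqrt(2)*x + 42*sqrt(2)
(2) = z^3 - 2*z^2 - 3*z
(3) = o^4 + 4*o^3 + 9*o^2/4 - 19*o/4 - 5/2
(4) = (y - 3)*(y + 5)
(5) = q^2 - 15*q + 56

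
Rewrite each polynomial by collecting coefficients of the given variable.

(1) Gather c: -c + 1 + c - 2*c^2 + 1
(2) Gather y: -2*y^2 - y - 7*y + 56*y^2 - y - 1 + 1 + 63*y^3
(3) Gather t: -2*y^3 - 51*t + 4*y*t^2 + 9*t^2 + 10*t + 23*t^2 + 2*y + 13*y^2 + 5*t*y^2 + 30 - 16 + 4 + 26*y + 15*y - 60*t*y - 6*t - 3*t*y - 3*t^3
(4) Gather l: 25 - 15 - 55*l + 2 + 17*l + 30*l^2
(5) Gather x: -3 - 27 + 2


(1) = 2 - 2*c^2
(2) = 63*y^3 + 54*y^2 - 9*y
(3) = -3*t^3 + t^2*(4*y + 32) + t*(5*y^2 - 63*y - 47) - 2*y^3 + 13*y^2 + 43*y + 18
(4) = 30*l^2 - 38*l + 12
(5) = -28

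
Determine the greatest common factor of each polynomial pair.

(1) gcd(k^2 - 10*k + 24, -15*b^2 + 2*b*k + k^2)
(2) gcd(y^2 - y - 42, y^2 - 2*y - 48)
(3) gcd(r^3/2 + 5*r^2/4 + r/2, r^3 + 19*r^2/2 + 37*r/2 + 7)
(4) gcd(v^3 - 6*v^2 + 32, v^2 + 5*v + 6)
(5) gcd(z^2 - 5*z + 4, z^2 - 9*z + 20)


(1) = 1
(2) = y + 6
(3) = r^2 + 5*r/2 + 1
(4) = gcd((v - 4)^2*(v + 2), (v + 2)*(v + 3)) = v + 2
(5) = z - 4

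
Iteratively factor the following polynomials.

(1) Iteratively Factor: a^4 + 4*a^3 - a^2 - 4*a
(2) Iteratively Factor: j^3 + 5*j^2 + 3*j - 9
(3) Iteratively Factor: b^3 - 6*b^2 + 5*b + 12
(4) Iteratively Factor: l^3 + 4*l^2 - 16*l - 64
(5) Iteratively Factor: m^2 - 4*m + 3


(1) = (a)*(a^3 + 4*a^2 - a - 4) = a*(a + 1)*(a^2 + 3*a - 4) = a*(a + 1)*(a + 4)*(a - 1)
(2) = (j - 1)*(j^2 + 6*j + 9) = (j - 1)*(j + 3)*(j + 3)
(3) = (b + 1)*(b^2 - 7*b + 12) = (b - 3)*(b + 1)*(b - 4)
(4) = (l - 4)*(l^2 + 8*l + 16) = (l - 4)*(l + 4)*(l + 4)
(5) = (m - 3)*(m - 1)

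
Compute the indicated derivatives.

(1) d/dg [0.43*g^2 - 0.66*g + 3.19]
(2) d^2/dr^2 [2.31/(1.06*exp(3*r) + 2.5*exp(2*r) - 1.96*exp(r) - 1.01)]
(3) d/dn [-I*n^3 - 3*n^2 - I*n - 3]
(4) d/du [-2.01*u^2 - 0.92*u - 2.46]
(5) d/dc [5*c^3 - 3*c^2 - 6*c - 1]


(1) = 0.86*g - 0.66
(2) = ((-22.0374*exp(2*r) - 23.1*exp(r) + 4.5276)*(1.06*exp(3*r) + 2.5*exp(2*r) - 1.96*exp(r) - 1.01) + 2.31*(3.18*exp(2*r) + 5.0*exp(r) - 1.96)*(6.36*exp(2*r) + 10.0*exp(r) - 3.92)*exp(r))*exp(r)/(1.06*exp(3*r) + 2.5*exp(2*r) - 1.96*exp(r) - 1.01)^3
(3) = -3*I*n^2 - 6*n - I
(4) = -4.02*u - 0.92
(5) = 15*c^2 - 6*c - 6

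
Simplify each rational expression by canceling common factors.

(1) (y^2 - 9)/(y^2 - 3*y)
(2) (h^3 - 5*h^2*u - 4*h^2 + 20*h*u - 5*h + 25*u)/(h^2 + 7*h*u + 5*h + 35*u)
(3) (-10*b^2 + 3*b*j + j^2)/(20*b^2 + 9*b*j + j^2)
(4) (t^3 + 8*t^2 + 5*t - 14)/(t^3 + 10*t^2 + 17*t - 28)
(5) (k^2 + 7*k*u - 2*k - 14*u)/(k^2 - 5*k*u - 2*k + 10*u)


(1) = (y + 3)/y
(2) = (h^3 - 5*h^2*u - 4*h^2 + 20*h*u - 5*h + 25*u)/(h^2 + 7*h*u + 5*h + 35*u)
(3) = (-2*b + j)/(4*b + j)
(4) = (t + 2)/(t + 4)
(5) = (-k - 7*u)/(-k + 5*u)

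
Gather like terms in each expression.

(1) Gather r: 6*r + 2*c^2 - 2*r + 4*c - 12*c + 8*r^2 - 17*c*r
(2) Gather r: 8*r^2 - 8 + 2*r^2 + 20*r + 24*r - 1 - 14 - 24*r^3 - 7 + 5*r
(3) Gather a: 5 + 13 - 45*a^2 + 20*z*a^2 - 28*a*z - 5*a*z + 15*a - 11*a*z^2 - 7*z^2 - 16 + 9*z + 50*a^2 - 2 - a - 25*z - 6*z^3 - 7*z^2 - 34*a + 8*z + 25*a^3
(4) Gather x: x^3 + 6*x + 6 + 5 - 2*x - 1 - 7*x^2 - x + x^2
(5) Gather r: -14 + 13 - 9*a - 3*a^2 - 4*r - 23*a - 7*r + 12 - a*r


(1) = 2*c^2 - 8*c + 8*r^2 + r*(4 - 17*c)
(2) = -24*r^3 + 10*r^2 + 49*r - 30
(3) = 25*a^3 + a^2*(20*z + 5) + a*(-11*z^2 - 33*z - 20) - 6*z^3 - 14*z^2 - 8*z
(4) = x^3 - 6*x^2 + 3*x + 10
(5) = -3*a^2 - 32*a + r*(-a - 11) + 11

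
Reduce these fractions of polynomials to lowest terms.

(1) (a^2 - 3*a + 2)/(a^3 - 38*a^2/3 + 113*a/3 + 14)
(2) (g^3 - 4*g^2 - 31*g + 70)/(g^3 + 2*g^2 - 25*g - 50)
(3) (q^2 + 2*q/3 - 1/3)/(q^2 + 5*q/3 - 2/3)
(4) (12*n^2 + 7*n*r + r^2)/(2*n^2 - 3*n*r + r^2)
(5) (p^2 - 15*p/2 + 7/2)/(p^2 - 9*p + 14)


(1) = (3*a^2 - 9*a + 6)/(3*a^3 - 38*a^2 + 113*a + 42)
(2) = (g^2 - 9*g + 14)/(g^2 - 3*g - 10)
(3) = (q + 1)/(q + 2)
(4) = (12*n^2 + 7*n*r + r^2)/(2*n^2 - 3*n*r + r^2)
(5) = (2*p - 1)/(2*p - 4)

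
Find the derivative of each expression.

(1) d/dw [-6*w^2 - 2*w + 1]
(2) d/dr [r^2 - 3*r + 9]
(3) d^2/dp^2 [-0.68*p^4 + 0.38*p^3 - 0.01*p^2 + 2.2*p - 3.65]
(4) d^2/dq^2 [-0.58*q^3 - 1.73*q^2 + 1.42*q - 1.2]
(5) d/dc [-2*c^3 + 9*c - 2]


(1) = -12*w - 2
(2) = 2*r - 3
(3) = -8.16*p^2 + 2.28*p - 0.02
(4) = -3.48*q - 3.46
(5) = 9 - 6*c^2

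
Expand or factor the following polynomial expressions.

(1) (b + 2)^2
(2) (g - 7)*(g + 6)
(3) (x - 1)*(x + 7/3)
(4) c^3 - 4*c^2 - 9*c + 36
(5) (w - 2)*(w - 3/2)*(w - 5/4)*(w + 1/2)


(1) = b^2 + 4*b + 4
(2) = g^2 - g - 42
(3) = x^2 + 4*x/3 - 7/3
(4) = (c - 4)*(c - 3)*(c + 3)
(5) = w^4 - 17*w^3/4 + 5*w^2 - w/16 - 15/8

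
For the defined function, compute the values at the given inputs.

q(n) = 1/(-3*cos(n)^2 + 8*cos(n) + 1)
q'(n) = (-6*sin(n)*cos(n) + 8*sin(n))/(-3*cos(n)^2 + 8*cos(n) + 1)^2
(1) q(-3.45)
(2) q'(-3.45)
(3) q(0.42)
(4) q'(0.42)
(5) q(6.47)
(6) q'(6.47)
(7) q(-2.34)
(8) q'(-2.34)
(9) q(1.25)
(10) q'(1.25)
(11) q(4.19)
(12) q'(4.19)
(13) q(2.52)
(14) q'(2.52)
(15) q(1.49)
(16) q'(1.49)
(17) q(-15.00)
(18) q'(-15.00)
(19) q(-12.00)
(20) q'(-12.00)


(1) = -0.11
(2) = 0.05
(3) = 0.17
(4) = 0.03
(5) = 0.17
(6) = 0.01
(7) = -0.17
(8) = -0.24
(9) = 0.31
(10) = 0.56
(11) = -0.27
(12) = -0.68
(13) = -0.13
(14) = 0.13
(15) = 0.61
(16) = 2.83
(17) = -0.15
(18) = -0.18
(19) = 0.18
(20) = 0.05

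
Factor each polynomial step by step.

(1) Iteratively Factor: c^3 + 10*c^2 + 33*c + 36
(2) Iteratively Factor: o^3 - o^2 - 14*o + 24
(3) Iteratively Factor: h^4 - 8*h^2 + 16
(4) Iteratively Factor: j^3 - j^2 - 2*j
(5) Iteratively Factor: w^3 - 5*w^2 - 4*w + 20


(1) = (c + 3)*(c^2 + 7*c + 12) = (c + 3)*(c + 4)*(c + 3)
(2) = (o - 3)*(o^2 + 2*o - 8) = (o - 3)*(o - 2)*(o + 4)
(3) = (h + 2)*(h^3 - 2*h^2 - 4*h + 8) = (h + 2)^2*(h^2 - 4*h + 4) = (h - 2)*(h + 2)^2*(h - 2)
(4) = (j + 1)*(j^2 - 2*j) = (j - 2)*(j + 1)*(j)
(5) = (w - 2)*(w^2 - 3*w - 10) = (w - 5)*(w - 2)*(w + 2)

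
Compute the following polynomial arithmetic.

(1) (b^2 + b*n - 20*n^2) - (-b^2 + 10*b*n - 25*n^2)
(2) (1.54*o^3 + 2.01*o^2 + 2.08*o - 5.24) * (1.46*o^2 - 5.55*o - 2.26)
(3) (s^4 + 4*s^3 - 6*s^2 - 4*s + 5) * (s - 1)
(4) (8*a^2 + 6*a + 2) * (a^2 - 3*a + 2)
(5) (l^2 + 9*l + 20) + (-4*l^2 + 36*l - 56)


(1) = 2*b^2 - 9*b*n + 5*n^2
(2) = 2.2484*o^5 - 5.6124*o^4 - 11.5991*o^3 - 23.737*o^2 + 24.3812*o + 11.8424
(3) = s^5 + 3*s^4 - 10*s^3 + 2*s^2 + 9*s - 5
(4) = 8*a^4 - 18*a^3 + 6*a + 4
(5) = -3*l^2 + 45*l - 36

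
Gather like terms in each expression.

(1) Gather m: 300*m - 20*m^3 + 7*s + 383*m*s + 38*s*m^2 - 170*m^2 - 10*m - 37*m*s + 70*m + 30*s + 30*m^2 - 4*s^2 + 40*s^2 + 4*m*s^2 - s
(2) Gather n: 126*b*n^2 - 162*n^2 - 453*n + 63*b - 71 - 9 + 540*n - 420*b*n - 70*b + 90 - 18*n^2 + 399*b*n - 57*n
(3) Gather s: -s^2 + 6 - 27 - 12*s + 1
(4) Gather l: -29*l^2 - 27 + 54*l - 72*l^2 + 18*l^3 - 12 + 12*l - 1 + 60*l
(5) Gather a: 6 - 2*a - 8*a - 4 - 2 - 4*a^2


(1) = -20*m^3 + m^2*(38*s - 140) + m*(4*s^2 + 346*s + 360) + 36*s^2 + 36*s
(2) = -7*b + n^2*(126*b - 180) + n*(30 - 21*b) + 10
(3) = -s^2 - 12*s - 20
(4) = 18*l^3 - 101*l^2 + 126*l - 40
(5) = -4*a^2 - 10*a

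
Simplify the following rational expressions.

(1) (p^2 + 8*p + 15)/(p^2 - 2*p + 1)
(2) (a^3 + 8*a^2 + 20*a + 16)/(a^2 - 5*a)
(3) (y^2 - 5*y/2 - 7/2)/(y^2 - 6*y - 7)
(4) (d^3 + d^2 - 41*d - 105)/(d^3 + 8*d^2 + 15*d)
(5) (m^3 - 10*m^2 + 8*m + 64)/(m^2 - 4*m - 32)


(1) = (p^2 + 8*p + 15)/(p^2 - 2*p + 1)
(2) = (a^3 + 8*a^2 + 20*a + 16)/(a^2 - 5*a)
(3) = (2*y - 7)/(2*y - 14)
(4) = (d - 7)/d
(5) = (m^2 - 2*m - 8)/(m + 4)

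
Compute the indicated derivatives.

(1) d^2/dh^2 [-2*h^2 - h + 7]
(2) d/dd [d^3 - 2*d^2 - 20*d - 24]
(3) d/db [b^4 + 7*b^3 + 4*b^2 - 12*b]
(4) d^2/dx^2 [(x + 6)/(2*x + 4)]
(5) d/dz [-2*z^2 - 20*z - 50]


(1) = -4
(2) = 3*d^2 - 4*d - 20
(3) = 4*b^3 + 21*b^2 + 8*b - 12
(4) = 4/(x + 2)^3
(5) = -4*z - 20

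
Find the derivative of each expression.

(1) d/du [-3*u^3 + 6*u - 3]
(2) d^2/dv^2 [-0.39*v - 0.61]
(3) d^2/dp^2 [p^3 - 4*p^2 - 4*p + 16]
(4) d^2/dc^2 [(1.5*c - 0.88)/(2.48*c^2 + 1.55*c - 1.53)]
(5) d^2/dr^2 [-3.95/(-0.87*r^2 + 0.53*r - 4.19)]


(1) = 6 - 9*u^2
(2) = 0
(3) = 6*p - 8
(4) = ((1.5*c - 0.88)*(4.96*c + 1.55)*(9.92*c + 3.1) - (22.32*c + 0.2852)*(2.48*c^2 + 1.55*c - 1.53))/(2.48*c^2 + 1.55*c - 1.53)^3
(5) = (-5.97951*r^2 + 3.64269*r + 3.95*(1.74*r - 0.53)*(3.48*r - 1.06) - 28.79787)/(0.87*r^2 - 0.53*r + 4.19)^3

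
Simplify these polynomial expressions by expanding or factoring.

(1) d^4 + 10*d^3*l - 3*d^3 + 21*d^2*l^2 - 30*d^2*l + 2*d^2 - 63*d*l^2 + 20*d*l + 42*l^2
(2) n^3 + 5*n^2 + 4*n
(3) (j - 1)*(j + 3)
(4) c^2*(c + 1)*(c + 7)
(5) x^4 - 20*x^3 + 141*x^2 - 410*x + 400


(1) = (d - 2)*(d - 1)*(d + 3*l)*(d + 7*l)
(2) = n*(n + 1)*(n + 4)
(3) = j^2 + 2*j - 3
(4) = c^4 + 8*c^3 + 7*c^2
(5) = (x - 8)*(x - 5)^2*(x - 2)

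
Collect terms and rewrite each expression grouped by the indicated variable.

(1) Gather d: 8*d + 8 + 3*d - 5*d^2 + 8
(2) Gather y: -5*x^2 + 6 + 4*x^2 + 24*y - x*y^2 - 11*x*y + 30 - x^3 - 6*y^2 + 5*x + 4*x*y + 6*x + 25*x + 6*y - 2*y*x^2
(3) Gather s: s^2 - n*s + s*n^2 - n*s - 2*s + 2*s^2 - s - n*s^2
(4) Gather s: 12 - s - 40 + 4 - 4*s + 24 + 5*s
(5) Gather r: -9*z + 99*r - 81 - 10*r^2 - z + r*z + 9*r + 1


(1) = -5*d^2 + 11*d + 16
(2) = -x^3 - x^2 + 36*x + y^2*(-x - 6) + y*(-2*x^2 - 7*x + 30) + 36
(3) = s^2*(3 - n) + s*(n^2 - 2*n - 3)
(4) = 0
(5) = -10*r^2 + r*(z + 108) - 10*z - 80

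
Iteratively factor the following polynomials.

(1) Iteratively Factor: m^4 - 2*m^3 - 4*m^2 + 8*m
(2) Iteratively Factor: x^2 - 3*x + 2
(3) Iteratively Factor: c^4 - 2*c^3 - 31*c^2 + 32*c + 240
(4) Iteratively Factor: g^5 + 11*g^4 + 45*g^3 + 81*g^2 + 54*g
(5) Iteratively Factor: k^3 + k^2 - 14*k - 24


(1) = (m + 2)*(m^3 - 4*m^2 + 4*m) = m*(m + 2)*(m^2 - 4*m + 4) = m*(m - 2)*(m + 2)*(m - 2)
(2) = (x - 2)*(x - 1)
(3) = (c + 3)*(c^3 - 5*c^2 - 16*c + 80) = (c + 3)*(c + 4)*(c^2 - 9*c + 20) = (c - 5)*(c + 3)*(c + 4)*(c - 4)
(4) = (g)*(g^4 + 11*g^3 + 45*g^2 + 81*g + 54) = g*(g + 3)*(g^3 + 8*g^2 + 21*g + 18) = g*(g + 3)^2*(g^2 + 5*g + 6) = g*(g + 3)^3*(g + 2)
(5) = (k - 4)*(k^2 + 5*k + 6) = (k - 4)*(k + 2)*(k + 3)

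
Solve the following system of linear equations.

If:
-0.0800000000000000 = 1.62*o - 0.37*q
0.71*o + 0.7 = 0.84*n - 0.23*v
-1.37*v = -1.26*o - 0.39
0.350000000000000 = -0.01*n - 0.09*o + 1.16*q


Then:
n = 0.94
o = 0.02
q = 0.31
v = 0.30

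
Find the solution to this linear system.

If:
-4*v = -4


Then:
v = 1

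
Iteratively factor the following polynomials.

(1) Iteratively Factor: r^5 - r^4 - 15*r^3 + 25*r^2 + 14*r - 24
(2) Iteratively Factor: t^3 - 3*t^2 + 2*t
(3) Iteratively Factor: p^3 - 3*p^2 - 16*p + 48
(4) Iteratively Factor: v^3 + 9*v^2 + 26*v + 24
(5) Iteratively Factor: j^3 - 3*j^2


(1) = (r - 1)*(r^4 - 15*r^2 + 10*r + 24) = (r - 1)*(r + 4)*(r^3 - 4*r^2 + r + 6) = (r - 2)*(r - 1)*(r + 4)*(r^2 - 2*r - 3) = (r - 2)*(r - 1)*(r + 1)*(r + 4)*(r - 3)
(2) = (t - 1)*(t^2 - 2*t) = (t - 2)*(t - 1)*(t)
(3) = (p + 4)*(p^2 - 7*p + 12) = (p - 4)*(p + 4)*(p - 3)
(4) = (v + 4)*(v^2 + 5*v + 6) = (v + 3)*(v + 4)*(v + 2)
(5) = (j)*(j^2 - 3*j) = j*(j - 3)*(j)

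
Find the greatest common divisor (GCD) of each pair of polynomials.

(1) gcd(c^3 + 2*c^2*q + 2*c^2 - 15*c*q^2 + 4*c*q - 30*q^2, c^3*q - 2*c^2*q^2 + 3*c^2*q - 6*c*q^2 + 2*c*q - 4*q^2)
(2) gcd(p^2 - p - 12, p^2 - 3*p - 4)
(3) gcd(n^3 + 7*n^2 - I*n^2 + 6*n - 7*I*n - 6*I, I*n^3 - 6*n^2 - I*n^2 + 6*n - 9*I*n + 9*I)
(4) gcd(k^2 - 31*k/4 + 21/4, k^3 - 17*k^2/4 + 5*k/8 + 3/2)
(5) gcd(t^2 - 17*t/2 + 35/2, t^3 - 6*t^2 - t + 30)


(1) = gcd((c + 2)*(c - 3*q)*(c + 5*q), (c + 2)*(c - 2*q)*(c*q + q)) = c + 2
(2) = p - 4
(3) = 1
(4) = k - 3/4
(5) = t - 5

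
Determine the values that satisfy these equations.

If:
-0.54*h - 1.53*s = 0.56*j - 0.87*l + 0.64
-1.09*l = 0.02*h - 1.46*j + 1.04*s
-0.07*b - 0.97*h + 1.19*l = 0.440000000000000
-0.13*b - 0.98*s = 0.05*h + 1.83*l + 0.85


Then:
b = 33.4719557353097*s + 5.4470633192734
h = -5.79530637847247*s - 1.82989725645401
j = -1.42384914421691*s - 0.623397601411226
l = -2.75496662659379*s - 0.801433534799367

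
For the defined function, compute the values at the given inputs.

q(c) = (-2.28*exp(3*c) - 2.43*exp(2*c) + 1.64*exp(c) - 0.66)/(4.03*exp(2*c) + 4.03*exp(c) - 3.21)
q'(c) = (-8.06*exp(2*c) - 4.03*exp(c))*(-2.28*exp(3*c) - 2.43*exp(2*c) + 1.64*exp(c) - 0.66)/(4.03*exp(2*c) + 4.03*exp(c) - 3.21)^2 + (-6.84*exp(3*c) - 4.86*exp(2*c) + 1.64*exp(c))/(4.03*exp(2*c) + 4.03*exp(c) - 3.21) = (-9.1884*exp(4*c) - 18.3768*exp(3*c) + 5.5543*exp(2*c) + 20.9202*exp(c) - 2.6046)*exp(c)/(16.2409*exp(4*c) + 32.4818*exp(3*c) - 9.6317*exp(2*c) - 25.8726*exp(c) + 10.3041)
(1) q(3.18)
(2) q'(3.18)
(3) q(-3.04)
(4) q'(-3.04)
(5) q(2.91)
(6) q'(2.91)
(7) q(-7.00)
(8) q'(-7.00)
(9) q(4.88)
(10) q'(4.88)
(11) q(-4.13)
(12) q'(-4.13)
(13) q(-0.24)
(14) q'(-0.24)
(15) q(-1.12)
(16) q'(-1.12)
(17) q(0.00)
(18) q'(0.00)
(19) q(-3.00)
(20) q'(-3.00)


(1) = -13.64
(2) = -13.60
(3) = 0.20
(4) = -0.01
(5) = -10.42
(6) = -10.38
(7) = 0.21
(8) = -0.00
(9) = -74.51
(10) = -74.47
(11) = 0.20
(12) = -0.00
(13) = -0.81
(14) = 0.63
(15) = 0.32
(16) = 0.62
(17) = -0.77
(18) = -0.16
(19) = 0.19
(20) = -0.01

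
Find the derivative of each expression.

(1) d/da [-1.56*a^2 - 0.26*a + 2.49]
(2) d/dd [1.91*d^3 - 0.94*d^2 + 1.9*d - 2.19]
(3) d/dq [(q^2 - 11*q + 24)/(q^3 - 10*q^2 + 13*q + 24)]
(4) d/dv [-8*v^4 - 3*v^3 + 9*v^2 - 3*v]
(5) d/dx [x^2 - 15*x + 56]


(1) = -3.12*a - 0.26
(2) = 5.73*d^2 - 1.88*d + 1.9
(3) = -1/(q^2 + 2*q + 1)
(4) = -32*v^3 - 9*v^2 + 18*v - 3
(5) = 2*x - 15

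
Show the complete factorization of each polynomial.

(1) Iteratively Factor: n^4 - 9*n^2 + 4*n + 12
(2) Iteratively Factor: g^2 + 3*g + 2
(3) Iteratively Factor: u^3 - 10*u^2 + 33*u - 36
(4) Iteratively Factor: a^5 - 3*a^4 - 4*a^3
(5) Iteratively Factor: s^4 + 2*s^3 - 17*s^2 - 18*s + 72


(1) = (n + 1)*(n^3 - n^2 - 8*n + 12) = (n - 2)*(n + 1)*(n^2 + n - 6) = (n - 2)^2*(n + 1)*(n + 3)
(2) = (g + 2)*(g + 1)
(3) = (u - 3)*(u^2 - 7*u + 12) = (u - 4)*(u - 3)*(u - 3)
(4) = (a + 1)*(a^4 - 4*a^3) = a*(a + 1)*(a^3 - 4*a^2) = a^2*(a + 1)*(a^2 - 4*a) = a^2*(a - 4)*(a + 1)*(a)
(5) = (s + 3)*(s^3 - s^2 - 14*s + 24) = (s + 3)*(s + 4)*(s^2 - 5*s + 6) = (s - 3)*(s + 3)*(s + 4)*(s - 2)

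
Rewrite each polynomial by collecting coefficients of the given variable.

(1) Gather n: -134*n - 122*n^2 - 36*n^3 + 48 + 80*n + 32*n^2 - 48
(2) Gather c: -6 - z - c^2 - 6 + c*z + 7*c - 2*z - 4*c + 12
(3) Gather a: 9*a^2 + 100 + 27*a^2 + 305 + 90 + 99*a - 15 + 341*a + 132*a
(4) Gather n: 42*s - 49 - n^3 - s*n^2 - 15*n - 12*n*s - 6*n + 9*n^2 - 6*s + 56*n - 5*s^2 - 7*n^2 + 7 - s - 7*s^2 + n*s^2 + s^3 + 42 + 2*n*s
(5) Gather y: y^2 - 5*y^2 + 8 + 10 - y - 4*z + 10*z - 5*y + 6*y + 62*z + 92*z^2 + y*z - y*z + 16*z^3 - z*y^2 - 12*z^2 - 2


(1) = -36*n^3 - 90*n^2 - 54*n
(2) = -c^2 + c*(z + 3) - 3*z
(3) = 36*a^2 + 572*a + 480
(4) = -n^3 + n^2*(2 - s) + n*(s^2 - 10*s + 35) + s^3 - 12*s^2 + 35*s
(5) = y^2*(-z - 4) + 16*z^3 + 80*z^2 + 68*z + 16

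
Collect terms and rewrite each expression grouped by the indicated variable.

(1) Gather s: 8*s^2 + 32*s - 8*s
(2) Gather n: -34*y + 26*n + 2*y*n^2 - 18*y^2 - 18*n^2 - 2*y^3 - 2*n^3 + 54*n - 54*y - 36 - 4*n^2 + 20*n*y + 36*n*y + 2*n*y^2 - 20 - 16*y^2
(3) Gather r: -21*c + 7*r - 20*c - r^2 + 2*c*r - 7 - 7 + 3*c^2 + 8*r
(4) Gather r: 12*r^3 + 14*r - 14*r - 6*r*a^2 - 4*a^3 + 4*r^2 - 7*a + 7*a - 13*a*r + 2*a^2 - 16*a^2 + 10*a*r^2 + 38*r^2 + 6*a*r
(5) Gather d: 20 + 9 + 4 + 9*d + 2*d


(1) = 8*s^2 + 24*s
(2) = -2*n^3 + n^2*(2*y - 22) + n*(2*y^2 + 56*y + 80) - 2*y^3 - 34*y^2 - 88*y - 56
(3) = 3*c^2 - 41*c - r^2 + r*(2*c + 15) - 14
(4) = -4*a^3 - 14*a^2 + 12*r^3 + r^2*(10*a + 42) + r*(-6*a^2 - 7*a)
(5) = 11*d + 33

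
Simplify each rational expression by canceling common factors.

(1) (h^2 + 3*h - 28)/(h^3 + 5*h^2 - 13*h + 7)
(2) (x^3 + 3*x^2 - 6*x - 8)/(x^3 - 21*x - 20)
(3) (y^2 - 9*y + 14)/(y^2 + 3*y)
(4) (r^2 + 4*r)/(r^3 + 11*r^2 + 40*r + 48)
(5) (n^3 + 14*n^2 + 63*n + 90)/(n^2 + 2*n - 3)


(1) = (h - 4)/(h^2 - 2*h + 1)
(2) = (x - 2)/(x - 5)
(3) = (y^2 - 9*y + 14)/(y^2 + 3*y)
(4) = r/(r^2 + 7*r + 12)
(5) = (n^2 + 11*n + 30)/(n - 1)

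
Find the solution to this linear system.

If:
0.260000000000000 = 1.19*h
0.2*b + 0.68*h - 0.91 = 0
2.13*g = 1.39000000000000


Then:
b = 3.81
g = 0.65
h = 0.22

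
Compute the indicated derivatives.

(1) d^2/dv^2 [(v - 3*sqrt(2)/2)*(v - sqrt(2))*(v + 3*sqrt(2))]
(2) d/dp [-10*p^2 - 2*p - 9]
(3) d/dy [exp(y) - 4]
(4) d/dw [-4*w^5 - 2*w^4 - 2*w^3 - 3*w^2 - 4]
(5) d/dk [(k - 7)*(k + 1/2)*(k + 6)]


(1) = 6*v + sqrt(2)
(2) = -20*p - 2
(3) = exp(y)
(4) = 2*w*(-10*w^3 - 4*w^2 - 3*w - 3)
(5) = 3*k^2 - k - 85/2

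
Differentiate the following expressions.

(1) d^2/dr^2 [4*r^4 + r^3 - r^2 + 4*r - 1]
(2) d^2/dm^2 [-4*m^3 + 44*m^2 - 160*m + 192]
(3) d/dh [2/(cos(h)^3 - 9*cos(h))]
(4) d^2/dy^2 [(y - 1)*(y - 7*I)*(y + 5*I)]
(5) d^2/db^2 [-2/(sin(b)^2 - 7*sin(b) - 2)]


(1) = 48*r^2 + 6*r - 2
(2) = 88 - 24*m
(3) = 6*(cos(h)^2 - 3)*sin(h)/((cos(h)^2 - 9)^2*cos(h)^2)
(4) = 6*y - 2 - 4*I
(5) = 2*(-4*sin(b)^4 + 21*sin(b)^3 - 51*sin(b)^2 - 28*sin(b) + 102)/(7*sin(b) + cos(b)^2 + 1)^3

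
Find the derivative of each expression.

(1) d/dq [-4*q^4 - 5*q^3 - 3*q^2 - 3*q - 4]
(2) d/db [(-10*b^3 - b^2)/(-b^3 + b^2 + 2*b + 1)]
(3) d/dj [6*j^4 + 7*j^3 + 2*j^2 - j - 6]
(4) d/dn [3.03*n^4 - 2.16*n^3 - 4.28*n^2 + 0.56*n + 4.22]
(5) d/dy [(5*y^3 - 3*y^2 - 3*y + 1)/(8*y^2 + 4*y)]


(1) = -16*q^3 - 15*q^2 - 6*q - 3
(2) = b*(-11*b^3 - 40*b^2 - 32*b - 2)/(b^6 - 2*b^5 - 3*b^4 + 2*b^3 + 6*b^2 + 4*b + 1)
(3) = 24*j^3 + 21*j^2 + 4*j - 1
(4) = 12.12*n^3 - 6.48*n^2 - 8.56*n + 0.56
(5) = (10*y^4 + 10*y^3 + 3*y^2 - 4*y - 1)/(4*y^2*(4*y^2 + 4*y + 1))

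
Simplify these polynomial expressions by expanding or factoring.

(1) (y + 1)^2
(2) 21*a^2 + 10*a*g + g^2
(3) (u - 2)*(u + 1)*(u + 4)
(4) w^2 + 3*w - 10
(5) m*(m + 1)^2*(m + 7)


(1) = y^2 + 2*y + 1
(2) = (3*a + g)*(7*a + g)
(3) = u^3 + 3*u^2 - 6*u - 8
(4) = (w - 2)*(w + 5)
(5) = m^4 + 9*m^3 + 15*m^2 + 7*m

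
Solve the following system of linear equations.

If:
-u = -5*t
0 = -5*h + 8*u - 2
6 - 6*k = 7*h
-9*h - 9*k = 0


Then:
h = 6
k = -6
t = 4/5
u = 4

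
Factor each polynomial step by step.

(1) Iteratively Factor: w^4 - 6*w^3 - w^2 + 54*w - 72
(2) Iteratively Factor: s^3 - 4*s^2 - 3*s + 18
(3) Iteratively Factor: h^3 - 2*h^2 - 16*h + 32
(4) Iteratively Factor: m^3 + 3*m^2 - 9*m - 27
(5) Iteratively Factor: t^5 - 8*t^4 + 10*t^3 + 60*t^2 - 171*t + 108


(1) = (w + 3)*(w^3 - 9*w^2 + 26*w - 24) = (w - 4)*(w + 3)*(w^2 - 5*w + 6) = (w - 4)*(w - 3)*(w + 3)*(w - 2)
(2) = (s + 2)*(s^2 - 6*s + 9) = (s - 3)*(s + 2)*(s - 3)
(3) = (h - 4)*(h^2 + 2*h - 8) = (h - 4)*(h - 2)*(h + 4)
(4) = (m - 3)*(m^2 + 6*m + 9) = (m - 3)*(m + 3)*(m + 3)
(5) = (t - 3)*(t^4 - 5*t^3 - 5*t^2 + 45*t - 36) = (t - 3)*(t - 1)*(t^3 - 4*t^2 - 9*t + 36) = (t - 3)*(t - 1)*(t + 3)*(t^2 - 7*t + 12) = (t - 4)*(t - 3)*(t - 1)*(t + 3)*(t - 3)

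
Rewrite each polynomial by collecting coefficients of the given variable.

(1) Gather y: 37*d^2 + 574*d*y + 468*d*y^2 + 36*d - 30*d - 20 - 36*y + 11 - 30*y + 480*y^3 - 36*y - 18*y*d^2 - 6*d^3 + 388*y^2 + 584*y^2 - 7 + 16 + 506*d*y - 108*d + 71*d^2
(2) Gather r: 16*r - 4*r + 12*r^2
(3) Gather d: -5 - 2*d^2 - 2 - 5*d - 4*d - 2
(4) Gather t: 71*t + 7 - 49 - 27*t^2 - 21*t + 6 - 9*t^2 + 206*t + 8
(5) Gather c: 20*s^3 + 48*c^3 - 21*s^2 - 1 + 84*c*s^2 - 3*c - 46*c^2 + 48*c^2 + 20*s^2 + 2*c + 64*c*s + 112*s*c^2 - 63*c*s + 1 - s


(1) = -6*d^3 + 108*d^2 - 102*d + 480*y^3 + y^2*(468*d + 972) + y*(-18*d^2 + 1080*d - 102)
(2) = 12*r^2 + 12*r
(3) = -2*d^2 - 9*d - 9
(4) = -36*t^2 + 256*t - 28
(5) = 48*c^3 + c^2*(112*s + 2) + c*(84*s^2 + s - 1) + 20*s^3 - s^2 - s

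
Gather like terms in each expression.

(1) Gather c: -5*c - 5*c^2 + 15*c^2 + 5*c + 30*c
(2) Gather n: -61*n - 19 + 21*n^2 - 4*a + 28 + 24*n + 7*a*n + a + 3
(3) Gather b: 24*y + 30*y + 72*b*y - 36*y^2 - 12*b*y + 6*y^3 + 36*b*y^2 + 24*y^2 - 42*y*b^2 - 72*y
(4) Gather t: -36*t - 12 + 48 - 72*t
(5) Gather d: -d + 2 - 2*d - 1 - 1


(1) = 10*c^2 + 30*c
(2) = -3*a + 21*n^2 + n*(7*a - 37) + 12
(3) = -42*b^2*y + b*(36*y^2 + 60*y) + 6*y^3 - 12*y^2 - 18*y
(4) = 36 - 108*t
(5) = -3*d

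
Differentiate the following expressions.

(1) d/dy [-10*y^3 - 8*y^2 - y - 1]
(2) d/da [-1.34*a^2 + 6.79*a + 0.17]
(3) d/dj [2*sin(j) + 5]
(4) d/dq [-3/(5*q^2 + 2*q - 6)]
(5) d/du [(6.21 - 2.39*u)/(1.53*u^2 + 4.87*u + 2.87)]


(1) = -30*y^2 - 16*y - 1
(2) = 6.79 - 2.68*a
(3) = 2*cos(j)
(4) = 6*(5*q + 1)/(5*q^2 + 2*q - 6)^2
(5) = (3.6567*u^2 - 19.0026*u - 37.102)/(2.3409*u^4 + 14.9022*u^3 + 32.4991*u^2 + 27.9538*u + 8.2369)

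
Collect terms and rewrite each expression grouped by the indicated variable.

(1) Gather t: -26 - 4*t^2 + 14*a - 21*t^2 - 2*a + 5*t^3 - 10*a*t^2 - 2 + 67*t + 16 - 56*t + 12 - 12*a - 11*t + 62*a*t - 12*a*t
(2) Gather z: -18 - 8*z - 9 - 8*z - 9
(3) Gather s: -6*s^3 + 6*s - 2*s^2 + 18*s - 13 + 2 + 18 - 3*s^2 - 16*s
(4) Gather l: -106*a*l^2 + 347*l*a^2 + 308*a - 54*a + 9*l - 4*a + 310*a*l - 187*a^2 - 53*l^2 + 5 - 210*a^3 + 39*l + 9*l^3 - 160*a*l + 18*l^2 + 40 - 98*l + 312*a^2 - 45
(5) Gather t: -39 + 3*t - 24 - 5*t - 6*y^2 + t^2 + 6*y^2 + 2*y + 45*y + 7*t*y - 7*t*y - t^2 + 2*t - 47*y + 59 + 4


(1) = 50*a*t + 5*t^3 + t^2*(-10*a - 25)
(2) = -16*z - 36
(3) = -6*s^3 - 5*s^2 + 8*s + 7
(4) = -210*a^3 + 125*a^2 + 250*a + 9*l^3 + l^2*(-106*a - 35) + l*(347*a^2 + 150*a - 50)
(5) = 0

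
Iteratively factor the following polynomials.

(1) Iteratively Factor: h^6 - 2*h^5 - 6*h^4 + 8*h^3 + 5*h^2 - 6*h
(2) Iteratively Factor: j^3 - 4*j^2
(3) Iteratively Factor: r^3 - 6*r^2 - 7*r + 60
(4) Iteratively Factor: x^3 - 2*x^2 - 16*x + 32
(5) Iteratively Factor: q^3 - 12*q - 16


(1) = (h - 3)*(h^5 + h^4 - 3*h^3 - h^2 + 2*h) = (h - 3)*(h - 1)*(h^4 + 2*h^3 - h^2 - 2*h) = h*(h - 3)*(h - 1)*(h^3 + 2*h^2 - h - 2) = h*(h - 3)*(h - 1)*(h + 1)*(h^2 + h - 2) = h*(h - 3)*(h - 1)*(h + 1)*(h + 2)*(h - 1)
(2) = (j)*(j^2 - 4*j) = j*(j - 4)*(j)
(3) = (r + 3)*(r^2 - 9*r + 20) = (r - 4)*(r + 3)*(r - 5)
(4) = (x + 4)*(x^2 - 6*x + 8) = (x - 4)*(x + 4)*(x - 2)
(5) = (q + 2)*(q^2 - 2*q - 8) = (q + 2)^2*(q - 4)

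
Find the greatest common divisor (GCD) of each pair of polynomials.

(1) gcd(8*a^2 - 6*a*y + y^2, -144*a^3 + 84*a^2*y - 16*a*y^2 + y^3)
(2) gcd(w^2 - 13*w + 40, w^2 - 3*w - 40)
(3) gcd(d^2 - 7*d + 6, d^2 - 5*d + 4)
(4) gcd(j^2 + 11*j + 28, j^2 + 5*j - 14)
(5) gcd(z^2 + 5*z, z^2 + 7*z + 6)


(1) = gcd((-4*a + y)*(-2*a + y), (-6*a + y)^2*(-4*a + y)) = -4*a + y
(2) = w - 8
(3) = gcd((d - 6)*(d - 1), (d - 4)*(d - 1)) = d - 1
(4) = gcd((j + 4)*(j + 7), (j - 2)*(j + 7)) = j + 7
(5) = gcd(z*(z + 5), (z + 1)*(z + 6)) = 1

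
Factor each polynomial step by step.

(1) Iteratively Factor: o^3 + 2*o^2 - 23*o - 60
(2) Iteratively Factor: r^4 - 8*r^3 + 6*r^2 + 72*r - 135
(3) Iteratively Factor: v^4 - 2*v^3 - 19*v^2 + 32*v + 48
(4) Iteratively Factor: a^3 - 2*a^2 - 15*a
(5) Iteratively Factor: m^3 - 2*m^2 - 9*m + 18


(1) = (o + 4)*(o^2 - 2*o - 15) = (o + 3)*(o + 4)*(o - 5)
(2) = (r - 5)*(r^3 - 3*r^2 - 9*r + 27) = (r - 5)*(r - 3)*(r^2 - 9) = (r - 5)*(r - 3)*(r + 3)*(r - 3)
(3) = (v - 4)*(v^3 + 2*v^2 - 11*v - 12) = (v - 4)*(v - 3)*(v^2 + 5*v + 4) = (v - 4)*(v - 3)*(v + 1)*(v + 4)
(4) = (a)*(a^2 - 2*a - 15) = a*(a + 3)*(a - 5)
(5) = (m + 3)*(m^2 - 5*m + 6) = (m - 2)*(m + 3)*(m - 3)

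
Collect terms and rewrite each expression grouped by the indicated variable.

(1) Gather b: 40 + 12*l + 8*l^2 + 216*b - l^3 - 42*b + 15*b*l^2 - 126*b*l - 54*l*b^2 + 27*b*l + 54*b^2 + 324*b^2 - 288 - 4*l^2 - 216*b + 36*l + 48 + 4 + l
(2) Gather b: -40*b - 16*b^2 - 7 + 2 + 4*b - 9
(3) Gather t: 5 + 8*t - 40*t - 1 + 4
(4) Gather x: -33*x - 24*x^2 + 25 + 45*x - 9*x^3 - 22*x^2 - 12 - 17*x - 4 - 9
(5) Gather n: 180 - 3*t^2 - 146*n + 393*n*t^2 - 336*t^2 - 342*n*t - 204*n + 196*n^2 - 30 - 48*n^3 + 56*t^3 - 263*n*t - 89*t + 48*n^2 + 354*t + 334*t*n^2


(1) = b^2*(378 - 54*l) + b*(15*l^2 - 99*l - 42) - l^3 + 4*l^2 + 49*l - 196
(2) = -16*b^2 - 36*b - 14
(3) = 8 - 32*t
(4) = -9*x^3 - 46*x^2 - 5*x
(5) = -48*n^3 + n^2*(334*t + 244) + n*(393*t^2 - 605*t - 350) + 56*t^3 - 339*t^2 + 265*t + 150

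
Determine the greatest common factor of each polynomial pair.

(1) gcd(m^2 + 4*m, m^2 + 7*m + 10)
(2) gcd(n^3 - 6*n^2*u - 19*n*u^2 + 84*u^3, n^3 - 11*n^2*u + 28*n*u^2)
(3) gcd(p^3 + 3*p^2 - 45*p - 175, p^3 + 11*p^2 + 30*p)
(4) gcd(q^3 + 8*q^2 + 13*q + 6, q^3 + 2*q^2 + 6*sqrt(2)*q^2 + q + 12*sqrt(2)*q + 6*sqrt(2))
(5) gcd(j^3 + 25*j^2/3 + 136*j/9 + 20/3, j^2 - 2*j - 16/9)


(1) = gcd(m*(m + 4), (m + 2)*(m + 5)) = 1
(2) = gcd((n - 7*u)*(n - 3*u)*(n + 4*u), n*(n - 7*u)*(n - 4*u)) = -n + 7*u
(3) = gcd((p - 7)*(p + 5)^2, p*(p + 5)*(p + 6)) = p + 5
(4) = q^2 + 2*q + 1
(5) = gcd((j + 2/3)*(j + 5/3)*(j + 6), (j - 8/3)*(j + 2/3)) = j + 2/3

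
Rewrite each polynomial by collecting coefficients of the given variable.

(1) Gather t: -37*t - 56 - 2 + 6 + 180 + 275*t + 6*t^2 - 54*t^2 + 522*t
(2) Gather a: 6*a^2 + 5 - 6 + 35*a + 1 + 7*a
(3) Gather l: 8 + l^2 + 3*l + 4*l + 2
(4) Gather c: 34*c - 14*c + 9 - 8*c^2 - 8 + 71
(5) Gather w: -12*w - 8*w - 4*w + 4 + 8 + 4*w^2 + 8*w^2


(1) = -48*t^2 + 760*t + 128
(2) = 6*a^2 + 42*a
(3) = l^2 + 7*l + 10
(4) = -8*c^2 + 20*c + 72
(5) = 12*w^2 - 24*w + 12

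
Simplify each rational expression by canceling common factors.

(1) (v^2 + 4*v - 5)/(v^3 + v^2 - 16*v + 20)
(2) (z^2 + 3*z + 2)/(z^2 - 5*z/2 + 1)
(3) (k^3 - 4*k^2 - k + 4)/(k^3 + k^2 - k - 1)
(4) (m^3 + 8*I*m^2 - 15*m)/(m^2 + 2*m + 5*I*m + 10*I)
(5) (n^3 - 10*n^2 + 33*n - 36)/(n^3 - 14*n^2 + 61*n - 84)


(1) = (v - 1)/(v^2 - 4*v + 4)
(2) = (2*z^2 + 6*z + 4)/(2*z^2 - 5*z + 2)
(3) = (k - 4)/(k + 1)
(4) = (m^2 + 3*I*m)/(m + 2)
(5) = (n - 3)/(n - 7)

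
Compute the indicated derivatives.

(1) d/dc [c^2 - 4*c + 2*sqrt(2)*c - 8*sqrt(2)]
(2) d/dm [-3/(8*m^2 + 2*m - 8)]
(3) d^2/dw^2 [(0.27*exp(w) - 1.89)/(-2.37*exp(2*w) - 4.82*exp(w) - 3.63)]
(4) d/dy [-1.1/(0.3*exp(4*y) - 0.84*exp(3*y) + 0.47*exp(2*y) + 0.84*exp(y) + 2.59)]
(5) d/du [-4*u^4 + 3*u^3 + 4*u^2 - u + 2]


(1) = 2*c - 4 + 2*sqrt(2)
(2) = 3*(8*m + 1)/(2*(4*m^2 + m - 4)^2)
(3) = (-1.516563*exp(4*w) + 45.548082*exp(3*w) + 78.7077*exp(2*w) - 16.406118*exp(w) - 36.626337)*exp(w)/(13.312053*exp(6*w) + 81.220374*exp(5*w) + 226.350405*exp(4*w) + 360.78182*exp(3*w) + 346.688595*exp(2*w) + 190.537974*exp(w) + 47.832147)
(4) = (1.32*exp(3*y) - 2.772*exp(2*y) + 1.034*exp(y) + 0.924)*exp(y)/(0.3*exp(4*y) - 0.84*exp(3*y) + 0.47*exp(2*y) + 0.84*exp(y) + 2.59)^2
(5) = -16*u^3 + 9*u^2 + 8*u - 1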